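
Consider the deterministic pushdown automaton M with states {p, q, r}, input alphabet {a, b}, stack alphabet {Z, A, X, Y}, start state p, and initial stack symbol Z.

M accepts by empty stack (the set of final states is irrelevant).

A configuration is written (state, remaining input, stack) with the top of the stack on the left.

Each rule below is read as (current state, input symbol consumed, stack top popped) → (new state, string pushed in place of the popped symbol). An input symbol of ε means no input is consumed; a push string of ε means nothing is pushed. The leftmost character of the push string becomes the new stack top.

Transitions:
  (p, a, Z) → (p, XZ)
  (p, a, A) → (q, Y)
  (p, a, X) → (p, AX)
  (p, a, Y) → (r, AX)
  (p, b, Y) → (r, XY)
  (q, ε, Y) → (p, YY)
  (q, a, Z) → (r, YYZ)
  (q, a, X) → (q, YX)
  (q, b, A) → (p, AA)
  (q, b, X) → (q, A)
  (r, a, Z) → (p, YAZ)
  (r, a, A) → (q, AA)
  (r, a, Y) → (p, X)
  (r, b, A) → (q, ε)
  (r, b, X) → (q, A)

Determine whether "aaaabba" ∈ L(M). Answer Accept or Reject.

Reject

(p, aaaabba, Z)
  read a, top Z: go to p, push XZ → (p, aaabba, XZ)
  read a, top X: go to p, push AX → (p, aabba, AXZ)
  read a, top A: go to q, push Y → (q, abba, YXZ)
  ε-move, top Y: go to p, push YY → (p, abba, YYXZ)
  read a, top Y: go to r, push AX → (r, bba, AXYXZ)
  read b, top A: go to q, push ε → (q, ba, XYXZ)
  read b, top X: go to q, push A → (q, a, AYXZ)
No transition applies at (q, a, AYXZ); input not fully consumed.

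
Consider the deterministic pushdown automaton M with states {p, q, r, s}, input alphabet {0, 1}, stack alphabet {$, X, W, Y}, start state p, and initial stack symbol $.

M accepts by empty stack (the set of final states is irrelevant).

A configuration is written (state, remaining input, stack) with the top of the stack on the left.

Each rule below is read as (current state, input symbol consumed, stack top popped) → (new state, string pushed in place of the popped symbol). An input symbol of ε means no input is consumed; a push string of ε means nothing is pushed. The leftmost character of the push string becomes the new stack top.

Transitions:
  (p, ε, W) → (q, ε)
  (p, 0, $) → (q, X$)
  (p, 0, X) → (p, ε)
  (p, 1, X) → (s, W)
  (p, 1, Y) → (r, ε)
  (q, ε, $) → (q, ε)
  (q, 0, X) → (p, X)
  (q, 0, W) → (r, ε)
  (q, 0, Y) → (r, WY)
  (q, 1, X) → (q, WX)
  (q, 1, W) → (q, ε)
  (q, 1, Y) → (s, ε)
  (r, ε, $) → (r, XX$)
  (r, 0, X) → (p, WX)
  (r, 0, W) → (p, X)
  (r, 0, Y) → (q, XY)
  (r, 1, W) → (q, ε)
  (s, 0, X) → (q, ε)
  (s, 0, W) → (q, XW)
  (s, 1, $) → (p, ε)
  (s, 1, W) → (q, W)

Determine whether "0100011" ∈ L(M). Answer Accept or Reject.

Reject

(p, 0100011, $)
  read 0, top $: go to q, push X$ → (q, 100011, X$)
  read 1, top X: go to q, push WX → (q, 00011, WX$)
  read 0, top W: go to r, push ε → (r, 0011, X$)
  read 0, top X: go to p, push WX → (p, 011, WX$)
  ε-move, top W: go to q, push ε → (q, 011, X$)
  read 0, top X: go to p, push X → (p, 11, X$)
  read 1, top X: go to s, push W → (s, 1, W$)
  read 1, top W: go to q, push W → (q, ε, W$)
All input consumed; stack is W$, not empty, and no further ε-move applies.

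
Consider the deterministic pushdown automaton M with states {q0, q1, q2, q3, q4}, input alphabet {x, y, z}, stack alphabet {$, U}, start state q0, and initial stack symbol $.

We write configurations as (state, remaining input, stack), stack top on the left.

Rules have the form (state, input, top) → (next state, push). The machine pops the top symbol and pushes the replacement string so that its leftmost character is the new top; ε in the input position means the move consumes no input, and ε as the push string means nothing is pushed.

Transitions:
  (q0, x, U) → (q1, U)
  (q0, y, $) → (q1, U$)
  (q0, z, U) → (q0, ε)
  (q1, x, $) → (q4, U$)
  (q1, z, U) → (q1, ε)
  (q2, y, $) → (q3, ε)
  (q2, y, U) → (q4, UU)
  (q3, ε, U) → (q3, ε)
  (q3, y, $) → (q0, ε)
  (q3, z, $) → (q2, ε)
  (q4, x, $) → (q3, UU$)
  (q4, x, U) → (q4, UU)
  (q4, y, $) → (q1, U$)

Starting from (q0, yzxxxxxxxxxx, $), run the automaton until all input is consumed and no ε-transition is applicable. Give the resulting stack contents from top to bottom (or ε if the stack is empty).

(q0, yzxxxxxxxxxx, $) ⊢ (q1, zxxxxxxxxxx, U$) ⊢ (q1, xxxxxxxxxx, $) ⊢ (q4, xxxxxxxxx, U$) ⊢ (q4, xxxxxxxx, UU$) ⊢ (q4, xxxxxxx, UUU$) ⊢ (q4, xxxxxx, UUUU$) ⊢ (q4, xxxxx, UUUUU$) ⊢ (q4, xxxx, UUUUUU$) ⊢ (q4, xxx, UUUUUUU$) ⊢ (q4, xx, UUUUUUUU$) ⊢ (q4, x, UUUUUUUUU$) ⊢ (q4, ε, UUUUUUUUUU$)
All input consumed in state q4 with stack UUUUUUUUUU$.

UUUUUUUUUU$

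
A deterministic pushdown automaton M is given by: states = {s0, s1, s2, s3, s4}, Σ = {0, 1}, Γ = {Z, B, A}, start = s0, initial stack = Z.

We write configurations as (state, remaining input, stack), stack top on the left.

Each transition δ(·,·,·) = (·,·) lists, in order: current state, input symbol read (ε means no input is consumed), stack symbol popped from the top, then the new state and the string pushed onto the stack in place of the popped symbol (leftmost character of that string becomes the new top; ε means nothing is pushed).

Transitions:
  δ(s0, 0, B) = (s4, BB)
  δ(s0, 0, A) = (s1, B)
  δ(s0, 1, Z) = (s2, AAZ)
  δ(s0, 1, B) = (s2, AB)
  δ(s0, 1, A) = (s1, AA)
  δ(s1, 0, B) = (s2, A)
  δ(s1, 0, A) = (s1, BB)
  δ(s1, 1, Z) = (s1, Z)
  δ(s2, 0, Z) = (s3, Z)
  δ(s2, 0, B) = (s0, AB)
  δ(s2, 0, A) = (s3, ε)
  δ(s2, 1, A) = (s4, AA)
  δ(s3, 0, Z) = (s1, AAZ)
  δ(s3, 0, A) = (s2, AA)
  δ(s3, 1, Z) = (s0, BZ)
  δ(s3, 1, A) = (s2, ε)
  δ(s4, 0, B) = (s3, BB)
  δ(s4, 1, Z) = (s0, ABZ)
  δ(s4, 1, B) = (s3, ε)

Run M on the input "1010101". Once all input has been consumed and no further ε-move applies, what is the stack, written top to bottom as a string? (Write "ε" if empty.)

(s0, 1010101, Z)
  read 1, top Z: go to s2, push AAZ → (s2, 010101, AAZ)
  read 0, top A: go to s3, push ε → (s3, 10101, AZ)
  read 1, top A: go to s2, push ε → (s2, 0101, Z)
  read 0, top Z: go to s3, push Z → (s3, 101, Z)
  read 1, top Z: go to s0, push BZ → (s0, 01, BZ)
  read 0, top B: go to s4, push BB → (s4, 1, BBZ)
  read 1, top B: go to s3, push ε → (s3, ε, BZ)
All input consumed in state s3 with stack BZ.

BZ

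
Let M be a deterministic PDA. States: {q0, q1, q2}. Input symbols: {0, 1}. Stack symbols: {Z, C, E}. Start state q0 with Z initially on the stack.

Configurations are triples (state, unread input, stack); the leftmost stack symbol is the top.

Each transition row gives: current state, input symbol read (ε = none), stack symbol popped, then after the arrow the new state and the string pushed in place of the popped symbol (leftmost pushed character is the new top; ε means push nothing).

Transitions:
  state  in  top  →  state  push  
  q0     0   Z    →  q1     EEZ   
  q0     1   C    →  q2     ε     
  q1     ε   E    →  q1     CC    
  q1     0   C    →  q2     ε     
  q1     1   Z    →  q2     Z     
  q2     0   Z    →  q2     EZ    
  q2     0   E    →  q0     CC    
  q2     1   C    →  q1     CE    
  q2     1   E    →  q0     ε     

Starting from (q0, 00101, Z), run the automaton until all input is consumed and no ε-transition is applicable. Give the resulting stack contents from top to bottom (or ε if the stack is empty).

EZ

(q0, 00101, Z)
  read 0, top Z: go to q1, push EEZ → (q1, 0101, EEZ)
  ε-move, top E: go to q1, push CC → (q1, 0101, CCEZ)
  read 0, top C: go to q2, push ε → (q2, 101, CEZ)
  read 1, top C: go to q1, push CE → (q1, 01, CEEZ)
  read 0, top C: go to q2, push ε → (q2, 1, EEZ)
  read 1, top E: go to q0, push ε → (q0, ε, EZ)
All input consumed in state q0 with stack EZ.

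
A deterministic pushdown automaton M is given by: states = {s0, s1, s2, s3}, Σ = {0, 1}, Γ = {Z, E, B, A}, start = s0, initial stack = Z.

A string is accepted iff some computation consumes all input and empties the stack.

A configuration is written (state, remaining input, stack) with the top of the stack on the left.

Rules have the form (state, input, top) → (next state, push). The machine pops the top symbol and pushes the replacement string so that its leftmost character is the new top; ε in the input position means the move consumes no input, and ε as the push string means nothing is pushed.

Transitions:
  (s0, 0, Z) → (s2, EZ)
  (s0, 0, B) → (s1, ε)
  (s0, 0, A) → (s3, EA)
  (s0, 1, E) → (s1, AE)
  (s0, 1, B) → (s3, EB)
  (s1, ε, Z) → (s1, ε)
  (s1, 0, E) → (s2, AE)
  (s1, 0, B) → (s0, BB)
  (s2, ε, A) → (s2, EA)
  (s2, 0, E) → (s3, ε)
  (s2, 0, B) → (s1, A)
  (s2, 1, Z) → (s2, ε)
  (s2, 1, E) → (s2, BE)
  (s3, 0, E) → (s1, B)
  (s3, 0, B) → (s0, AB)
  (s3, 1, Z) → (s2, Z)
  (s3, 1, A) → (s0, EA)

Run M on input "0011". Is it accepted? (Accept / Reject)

(s0, 0011, Z)
  read 0, top Z: go to s2, push EZ → (s2, 011, EZ)
  read 0, top E: go to s3, push ε → (s3, 11, Z)
  read 1, top Z: go to s2, push Z → (s2, 1, Z)
  read 1, top Z: go to s2, push ε → (s2, ε, ε)
All input consumed and the stack is empty.

Accept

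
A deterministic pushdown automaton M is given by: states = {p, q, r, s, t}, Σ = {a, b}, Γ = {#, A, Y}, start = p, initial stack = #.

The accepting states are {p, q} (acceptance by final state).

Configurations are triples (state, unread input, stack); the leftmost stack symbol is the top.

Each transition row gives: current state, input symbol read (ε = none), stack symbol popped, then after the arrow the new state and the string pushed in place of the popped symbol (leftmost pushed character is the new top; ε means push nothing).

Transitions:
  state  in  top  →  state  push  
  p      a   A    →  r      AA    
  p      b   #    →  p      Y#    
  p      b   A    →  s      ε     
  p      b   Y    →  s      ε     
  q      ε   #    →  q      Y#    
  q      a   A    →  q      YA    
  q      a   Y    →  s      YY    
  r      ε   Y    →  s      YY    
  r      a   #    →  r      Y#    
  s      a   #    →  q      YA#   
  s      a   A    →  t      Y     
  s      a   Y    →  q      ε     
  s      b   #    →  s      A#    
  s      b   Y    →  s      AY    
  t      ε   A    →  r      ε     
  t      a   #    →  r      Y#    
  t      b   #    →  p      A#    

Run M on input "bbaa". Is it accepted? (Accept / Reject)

(p, bbaa, #)
  read b, top #: go to p, push Y# → (p, baa, Y#)
  read b, top Y: go to s, push ε → (s, aa, #)
  read a, top #: go to q, push YA# → (q, a, YA#)
  read a, top Y: go to s, push YY → (s, ε, YYA#)
All input consumed; state s ∉ F and no further ε-move applies.

Reject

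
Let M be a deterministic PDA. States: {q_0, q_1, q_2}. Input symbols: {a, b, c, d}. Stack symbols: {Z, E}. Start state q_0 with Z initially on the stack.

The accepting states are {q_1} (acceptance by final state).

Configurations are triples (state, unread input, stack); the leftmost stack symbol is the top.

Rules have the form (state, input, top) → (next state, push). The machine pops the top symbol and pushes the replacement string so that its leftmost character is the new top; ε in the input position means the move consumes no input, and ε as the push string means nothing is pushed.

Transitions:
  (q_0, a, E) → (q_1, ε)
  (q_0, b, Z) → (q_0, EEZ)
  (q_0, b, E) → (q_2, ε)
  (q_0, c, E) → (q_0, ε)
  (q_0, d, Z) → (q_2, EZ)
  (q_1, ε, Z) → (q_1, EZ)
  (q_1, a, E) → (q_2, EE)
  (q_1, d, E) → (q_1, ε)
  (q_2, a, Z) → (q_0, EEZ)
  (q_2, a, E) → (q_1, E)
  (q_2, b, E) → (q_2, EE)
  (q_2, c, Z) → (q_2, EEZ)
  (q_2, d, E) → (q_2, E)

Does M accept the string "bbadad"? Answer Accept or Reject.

(q_0, bbadad, Z) ⊢ (q_0, badad, EEZ) ⊢ (q_2, adad, EZ) ⊢ (q_1, dad, EZ) ⊢ (q_1, ad, Z) ⊢ (q_1, ad, EZ) ⊢ (q_2, d, EEZ) ⊢ (q_2, ε, EEZ)
All input consumed; state q_2 ∉ F and no further ε-move applies.

Reject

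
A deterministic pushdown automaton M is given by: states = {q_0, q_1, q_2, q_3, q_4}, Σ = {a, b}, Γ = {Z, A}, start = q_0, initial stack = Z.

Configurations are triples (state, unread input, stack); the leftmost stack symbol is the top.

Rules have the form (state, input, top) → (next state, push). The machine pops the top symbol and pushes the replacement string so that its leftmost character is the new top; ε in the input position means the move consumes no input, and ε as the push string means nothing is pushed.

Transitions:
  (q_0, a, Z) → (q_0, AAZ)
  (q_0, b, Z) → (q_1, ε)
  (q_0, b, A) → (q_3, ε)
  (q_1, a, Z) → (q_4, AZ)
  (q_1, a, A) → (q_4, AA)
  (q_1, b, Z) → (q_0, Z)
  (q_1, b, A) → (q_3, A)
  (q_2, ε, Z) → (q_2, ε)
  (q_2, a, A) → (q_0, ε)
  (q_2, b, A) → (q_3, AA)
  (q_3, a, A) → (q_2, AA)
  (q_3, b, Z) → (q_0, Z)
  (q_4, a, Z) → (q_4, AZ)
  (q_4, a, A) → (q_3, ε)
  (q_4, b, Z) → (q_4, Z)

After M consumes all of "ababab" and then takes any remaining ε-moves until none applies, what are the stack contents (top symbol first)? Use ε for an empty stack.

AAAAAZ

(q_0, ababab, Z) ⊢ (q_0, babab, AAZ) ⊢ (q_3, abab, AZ) ⊢ (q_2, bab, AAZ) ⊢ (q_3, ab, AAAZ) ⊢ (q_2, b, AAAAZ) ⊢ (q_3, ε, AAAAAZ)
All input consumed in state q_3 with stack AAAAAZ.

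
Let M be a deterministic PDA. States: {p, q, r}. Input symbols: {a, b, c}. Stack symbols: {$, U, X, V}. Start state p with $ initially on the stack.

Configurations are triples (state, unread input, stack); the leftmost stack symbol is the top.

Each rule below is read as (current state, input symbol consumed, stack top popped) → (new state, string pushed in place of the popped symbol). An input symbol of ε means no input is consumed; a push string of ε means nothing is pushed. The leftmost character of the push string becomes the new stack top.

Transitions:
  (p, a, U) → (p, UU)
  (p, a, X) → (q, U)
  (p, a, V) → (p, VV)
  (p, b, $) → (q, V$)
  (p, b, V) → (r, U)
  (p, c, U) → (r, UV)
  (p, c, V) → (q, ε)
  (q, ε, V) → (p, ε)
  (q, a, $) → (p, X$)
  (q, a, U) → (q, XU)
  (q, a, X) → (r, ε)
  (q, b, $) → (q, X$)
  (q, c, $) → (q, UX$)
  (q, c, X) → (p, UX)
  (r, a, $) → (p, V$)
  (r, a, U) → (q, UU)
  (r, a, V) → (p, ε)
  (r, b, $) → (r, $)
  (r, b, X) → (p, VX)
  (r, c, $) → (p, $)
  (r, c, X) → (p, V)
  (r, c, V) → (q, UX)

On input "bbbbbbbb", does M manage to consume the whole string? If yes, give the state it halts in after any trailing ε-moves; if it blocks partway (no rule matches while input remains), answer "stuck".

p

(p, bbbbbbbb, $)
  read b, top $: go to q, push V$ → (q, bbbbbbb, V$)
  ε-move, top V: go to p, push ε → (p, bbbbbbb, $)
  read b, top $: go to q, push V$ → (q, bbbbbb, V$)
  ε-move, top V: go to p, push ε → (p, bbbbbb, $)
  read b, top $: go to q, push V$ → (q, bbbbb, V$)
  ε-move, top V: go to p, push ε → (p, bbbbb, $)
  read b, top $: go to q, push V$ → (q, bbbb, V$)
  ε-move, top V: go to p, push ε → (p, bbbb, $)
  read b, top $: go to q, push V$ → (q, bbb, V$)
  ε-move, top V: go to p, push ε → (p, bbb, $)
  read b, top $: go to q, push V$ → (q, bb, V$)
  ε-move, top V: go to p, push ε → (p, bb, $)
  read b, top $: go to q, push V$ → (q, b, V$)
  ε-move, top V: go to p, push ε → (p, b, $)
  read b, top $: go to q, push V$ → (q, ε, V$)
  ε-move, top V: go to p, push ε → (p, ε, $)
All input consumed; M is in state p.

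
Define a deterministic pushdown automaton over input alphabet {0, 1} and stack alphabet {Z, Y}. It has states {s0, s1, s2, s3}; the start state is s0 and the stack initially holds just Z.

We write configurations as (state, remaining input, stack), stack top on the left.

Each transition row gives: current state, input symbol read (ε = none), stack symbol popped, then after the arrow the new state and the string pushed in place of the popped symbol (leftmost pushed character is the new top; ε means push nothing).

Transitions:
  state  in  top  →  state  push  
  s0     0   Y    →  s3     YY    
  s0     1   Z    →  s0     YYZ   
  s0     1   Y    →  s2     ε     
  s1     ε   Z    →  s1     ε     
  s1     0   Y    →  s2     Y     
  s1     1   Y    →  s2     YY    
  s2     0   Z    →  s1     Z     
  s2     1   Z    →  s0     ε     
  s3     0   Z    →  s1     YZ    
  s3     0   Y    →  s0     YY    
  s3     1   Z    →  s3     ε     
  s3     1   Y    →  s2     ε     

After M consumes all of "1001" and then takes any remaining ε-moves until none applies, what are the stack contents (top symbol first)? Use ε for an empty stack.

YYYZ

(s0, 1001, Z) ⊢ (s0, 001, YYZ) ⊢ (s3, 01, YYYZ) ⊢ (s0, 1, YYYYZ) ⊢ (s2, ε, YYYZ)
All input consumed in state s2 with stack YYYZ.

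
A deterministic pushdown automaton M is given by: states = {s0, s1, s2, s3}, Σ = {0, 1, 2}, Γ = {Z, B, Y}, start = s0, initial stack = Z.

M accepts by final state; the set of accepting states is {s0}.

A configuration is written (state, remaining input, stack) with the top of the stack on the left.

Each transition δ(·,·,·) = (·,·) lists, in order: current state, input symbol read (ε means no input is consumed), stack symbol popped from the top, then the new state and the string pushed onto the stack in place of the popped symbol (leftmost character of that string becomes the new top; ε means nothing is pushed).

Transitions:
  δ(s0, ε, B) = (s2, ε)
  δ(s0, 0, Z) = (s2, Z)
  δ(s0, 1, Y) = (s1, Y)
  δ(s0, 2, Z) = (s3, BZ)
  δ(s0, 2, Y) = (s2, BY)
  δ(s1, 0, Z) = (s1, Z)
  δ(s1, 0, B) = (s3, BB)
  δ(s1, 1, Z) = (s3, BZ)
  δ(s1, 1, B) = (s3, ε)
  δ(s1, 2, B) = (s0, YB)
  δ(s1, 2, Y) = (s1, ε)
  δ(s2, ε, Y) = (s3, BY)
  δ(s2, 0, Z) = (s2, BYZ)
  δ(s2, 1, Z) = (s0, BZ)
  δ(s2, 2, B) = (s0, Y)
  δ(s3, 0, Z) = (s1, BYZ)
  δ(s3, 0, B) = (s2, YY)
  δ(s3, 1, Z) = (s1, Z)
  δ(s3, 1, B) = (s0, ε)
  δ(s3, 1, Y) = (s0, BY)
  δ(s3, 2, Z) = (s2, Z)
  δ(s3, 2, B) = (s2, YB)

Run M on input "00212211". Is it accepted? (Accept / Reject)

(s0, 00212211, Z) ⊢ (s2, 0212211, Z) ⊢ (s2, 212211, BYZ) ⊢ (s0, 12211, YYZ) ⊢ (s1, 2211, YYZ) ⊢ (s1, 211, YZ) ⊢ (s1, 11, Z) ⊢ (s3, 1, BZ) ⊢ (s0, ε, Z)
All input consumed; state s0 ∈ F.

Accept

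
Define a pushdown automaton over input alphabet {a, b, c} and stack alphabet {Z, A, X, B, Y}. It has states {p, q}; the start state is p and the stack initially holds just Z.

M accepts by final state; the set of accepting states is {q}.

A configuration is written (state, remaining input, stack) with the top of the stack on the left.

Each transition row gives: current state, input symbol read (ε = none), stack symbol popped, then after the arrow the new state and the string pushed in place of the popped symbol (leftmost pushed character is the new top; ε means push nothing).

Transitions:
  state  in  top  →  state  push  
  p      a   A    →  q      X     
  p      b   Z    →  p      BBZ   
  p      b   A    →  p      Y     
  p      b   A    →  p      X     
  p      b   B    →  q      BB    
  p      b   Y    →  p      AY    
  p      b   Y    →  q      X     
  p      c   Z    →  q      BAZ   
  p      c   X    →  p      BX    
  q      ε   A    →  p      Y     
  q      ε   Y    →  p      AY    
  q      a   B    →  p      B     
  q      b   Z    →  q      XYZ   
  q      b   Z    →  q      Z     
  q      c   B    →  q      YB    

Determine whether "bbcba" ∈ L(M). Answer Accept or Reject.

No computation consumes all input and reaches a final state.

Reject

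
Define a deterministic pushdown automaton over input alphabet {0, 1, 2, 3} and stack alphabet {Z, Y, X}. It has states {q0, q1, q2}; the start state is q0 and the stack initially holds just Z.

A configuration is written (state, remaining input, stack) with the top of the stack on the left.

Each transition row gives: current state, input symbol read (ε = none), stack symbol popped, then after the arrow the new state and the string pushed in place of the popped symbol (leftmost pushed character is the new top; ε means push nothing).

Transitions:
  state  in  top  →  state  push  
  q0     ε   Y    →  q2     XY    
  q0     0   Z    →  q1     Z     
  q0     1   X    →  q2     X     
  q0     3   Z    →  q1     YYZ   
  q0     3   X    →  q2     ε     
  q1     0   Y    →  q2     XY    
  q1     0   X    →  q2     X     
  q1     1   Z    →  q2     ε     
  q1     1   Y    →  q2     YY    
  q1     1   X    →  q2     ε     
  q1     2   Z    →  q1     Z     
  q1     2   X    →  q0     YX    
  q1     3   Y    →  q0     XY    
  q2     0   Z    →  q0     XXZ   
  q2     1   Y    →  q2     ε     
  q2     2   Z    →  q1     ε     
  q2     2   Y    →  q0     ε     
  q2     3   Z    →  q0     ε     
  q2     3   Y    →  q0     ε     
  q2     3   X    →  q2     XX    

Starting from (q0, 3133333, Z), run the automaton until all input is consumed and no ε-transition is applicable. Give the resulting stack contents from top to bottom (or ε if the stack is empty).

(q0, 3133333, Z)
  read 3, top Z: go to q1, push YYZ → (q1, 133333, YYZ)
  read 1, top Y: go to q2, push YY → (q2, 33333, YYYZ)
  read 3, top Y: go to q0, push ε → (q0, 3333, YYZ)
  ε-move, top Y: go to q2, push XY → (q2, 3333, XYYZ)
  read 3, top X: go to q2, push XX → (q2, 333, XXYYZ)
  read 3, top X: go to q2, push XX → (q2, 33, XXXYYZ)
  read 3, top X: go to q2, push XX → (q2, 3, XXXXYYZ)
  read 3, top X: go to q2, push XX → (q2, ε, XXXXXYYZ)
All input consumed in state q2 with stack XXXXXYYZ.

XXXXXYYZ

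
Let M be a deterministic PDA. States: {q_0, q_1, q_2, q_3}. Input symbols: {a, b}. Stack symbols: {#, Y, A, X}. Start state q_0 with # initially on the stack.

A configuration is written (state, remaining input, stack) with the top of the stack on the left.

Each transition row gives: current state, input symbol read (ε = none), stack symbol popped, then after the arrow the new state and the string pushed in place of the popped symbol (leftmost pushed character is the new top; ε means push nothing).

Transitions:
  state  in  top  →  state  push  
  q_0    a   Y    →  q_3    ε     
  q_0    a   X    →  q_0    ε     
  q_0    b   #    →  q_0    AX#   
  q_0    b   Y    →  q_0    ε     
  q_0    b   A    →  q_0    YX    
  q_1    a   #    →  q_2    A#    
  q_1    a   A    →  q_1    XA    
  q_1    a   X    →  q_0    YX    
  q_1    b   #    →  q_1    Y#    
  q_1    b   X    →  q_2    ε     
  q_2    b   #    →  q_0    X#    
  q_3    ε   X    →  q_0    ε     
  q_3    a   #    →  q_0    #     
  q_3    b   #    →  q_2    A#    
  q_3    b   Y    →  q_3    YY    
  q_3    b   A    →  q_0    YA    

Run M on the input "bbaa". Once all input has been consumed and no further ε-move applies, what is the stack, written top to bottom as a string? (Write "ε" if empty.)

#

(q_0, bbaa, #)
  read b, top #: go to q_0, push AX# → (q_0, baa, AX#)
  read b, top A: go to q_0, push YX → (q_0, aa, YXX#)
  read a, top Y: go to q_3, push ε → (q_3, a, XX#)
  ε-move, top X: go to q_0, push ε → (q_0, a, X#)
  read a, top X: go to q_0, push ε → (q_0, ε, #)
All input consumed in state q_0 with stack #.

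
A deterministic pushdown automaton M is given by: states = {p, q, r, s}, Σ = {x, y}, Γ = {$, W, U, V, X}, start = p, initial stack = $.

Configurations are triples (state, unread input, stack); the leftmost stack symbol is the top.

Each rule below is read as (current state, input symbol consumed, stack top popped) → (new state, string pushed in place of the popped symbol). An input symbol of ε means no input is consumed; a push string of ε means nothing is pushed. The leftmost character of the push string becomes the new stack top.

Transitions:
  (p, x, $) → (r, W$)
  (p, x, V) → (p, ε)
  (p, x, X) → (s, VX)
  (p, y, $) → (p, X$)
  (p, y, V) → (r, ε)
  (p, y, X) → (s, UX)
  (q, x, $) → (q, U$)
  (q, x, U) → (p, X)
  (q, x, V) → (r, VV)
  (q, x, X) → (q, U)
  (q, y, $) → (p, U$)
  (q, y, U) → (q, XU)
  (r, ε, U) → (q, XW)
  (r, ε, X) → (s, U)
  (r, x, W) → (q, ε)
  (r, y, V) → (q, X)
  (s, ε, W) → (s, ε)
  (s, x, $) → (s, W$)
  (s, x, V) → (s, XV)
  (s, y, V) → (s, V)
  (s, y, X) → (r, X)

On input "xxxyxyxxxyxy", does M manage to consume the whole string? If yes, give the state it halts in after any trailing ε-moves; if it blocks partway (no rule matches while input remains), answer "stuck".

s

(p, xxxyxyxxxyxy, $)
  read x, top $: go to r, push W$ → (r, xxyxyxxxyxy, W$)
  read x, top W: go to q, push ε → (q, xyxyxxxyxy, $)
  read x, top $: go to q, push U$ → (q, yxyxxxyxy, U$)
  read y, top U: go to q, push XU → (q, xyxxxyxy, XU$)
  read x, top X: go to q, push U → (q, yxxxyxy, UU$)
  read y, top U: go to q, push XU → (q, xxxyxy, XUU$)
  read x, top X: go to q, push U → (q, xxyxy, UUU$)
  read x, top U: go to p, push X → (p, xyxy, XUU$)
  read x, top X: go to s, push VX → (s, yxy, VXUU$)
  read y, top V: go to s, push V → (s, xy, VXUU$)
  read x, top V: go to s, push XV → (s, y, XVXUU$)
  read y, top X: go to r, push X → (r, ε, XVXUU$)
  ε-move, top X: go to s, push U → (s, ε, UVXUU$)
All input consumed; M is in state s.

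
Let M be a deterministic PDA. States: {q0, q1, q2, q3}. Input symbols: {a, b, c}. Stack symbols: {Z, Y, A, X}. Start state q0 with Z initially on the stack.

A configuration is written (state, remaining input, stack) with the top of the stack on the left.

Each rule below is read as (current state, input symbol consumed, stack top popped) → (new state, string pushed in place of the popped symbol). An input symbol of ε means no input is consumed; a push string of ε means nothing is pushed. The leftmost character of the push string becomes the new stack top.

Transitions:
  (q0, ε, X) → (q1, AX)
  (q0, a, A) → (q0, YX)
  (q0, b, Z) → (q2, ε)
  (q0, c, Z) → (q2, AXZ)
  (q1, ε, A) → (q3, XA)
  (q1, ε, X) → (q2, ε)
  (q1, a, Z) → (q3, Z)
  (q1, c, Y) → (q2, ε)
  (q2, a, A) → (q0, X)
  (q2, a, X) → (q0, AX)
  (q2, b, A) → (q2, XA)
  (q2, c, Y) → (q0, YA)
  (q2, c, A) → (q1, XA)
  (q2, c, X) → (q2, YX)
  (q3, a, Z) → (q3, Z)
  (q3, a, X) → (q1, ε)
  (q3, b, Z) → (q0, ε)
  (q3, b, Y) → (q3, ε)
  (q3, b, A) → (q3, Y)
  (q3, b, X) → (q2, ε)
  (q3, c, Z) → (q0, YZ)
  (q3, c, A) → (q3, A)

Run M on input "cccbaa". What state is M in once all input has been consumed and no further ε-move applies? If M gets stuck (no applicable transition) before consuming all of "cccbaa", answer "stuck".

(q0, cccbaa, Z)
  read c, top Z: go to q2, push AXZ → (q2, ccbaa, AXZ)
  read c, top A: go to q1, push XA → (q1, cbaa, XAXZ)
  ε-move, top X: go to q2, push ε → (q2, cbaa, AXZ)
  read c, top A: go to q1, push XA → (q1, baa, XAXZ)
  ε-move, top X: go to q2, push ε → (q2, baa, AXZ)
  read b, top A: go to q2, push XA → (q2, aa, XAXZ)
  read a, top X: go to q0, push AX → (q0, a, AXAXZ)
  read a, top A: go to q0, push YX → (q0, ε, YXXAXZ)
All input consumed; M is in state q0.

q0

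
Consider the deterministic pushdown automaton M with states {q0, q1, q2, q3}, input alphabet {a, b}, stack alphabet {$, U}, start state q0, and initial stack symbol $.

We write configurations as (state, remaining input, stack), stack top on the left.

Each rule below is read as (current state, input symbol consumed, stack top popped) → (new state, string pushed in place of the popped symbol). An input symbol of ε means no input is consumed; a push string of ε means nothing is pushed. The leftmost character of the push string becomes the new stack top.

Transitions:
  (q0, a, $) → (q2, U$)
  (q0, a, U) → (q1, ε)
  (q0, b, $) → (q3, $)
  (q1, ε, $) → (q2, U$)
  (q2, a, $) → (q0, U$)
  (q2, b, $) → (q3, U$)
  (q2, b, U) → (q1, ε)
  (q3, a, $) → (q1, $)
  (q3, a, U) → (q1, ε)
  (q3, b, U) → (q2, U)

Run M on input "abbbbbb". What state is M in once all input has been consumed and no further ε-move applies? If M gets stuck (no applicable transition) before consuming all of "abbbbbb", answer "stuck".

(q0, abbbbbb, $)
  read a, top $: go to q2, push U$ → (q2, bbbbbb, U$)
  read b, top U: go to q1, push ε → (q1, bbbbb, $)
  ε-move, top $: go to q2, push U$ → (q2, bbbbb, U$)
  read b, top U: go to q1, push ε → (q1, bbbb, $)
  ε-move, top $: go to q2, push U$ → (q2, bbbb, U$)
  read b, top U: go to q1, push ε → (q1, bbb, $)
  ε-move, top $: go to q2, push U$ → (q2, bbb, U$)
  read b, top U: go to q1, push ε → (q1, bb, $)
  ε-move, top $: go to q2, push U$ → (q2, bb, U$)
  read b, top U: go to q1, push ε → (q1, b, $)
  ε-move, top $: go to q2, push U$ → (q2, b, U$)
  read b, top U: go to q1, push ε → (q1, ε, $)
  ε-move, top $: go to q2, push U$ → (q2, ε, U$)
All input consumed; M is in state q2.

q2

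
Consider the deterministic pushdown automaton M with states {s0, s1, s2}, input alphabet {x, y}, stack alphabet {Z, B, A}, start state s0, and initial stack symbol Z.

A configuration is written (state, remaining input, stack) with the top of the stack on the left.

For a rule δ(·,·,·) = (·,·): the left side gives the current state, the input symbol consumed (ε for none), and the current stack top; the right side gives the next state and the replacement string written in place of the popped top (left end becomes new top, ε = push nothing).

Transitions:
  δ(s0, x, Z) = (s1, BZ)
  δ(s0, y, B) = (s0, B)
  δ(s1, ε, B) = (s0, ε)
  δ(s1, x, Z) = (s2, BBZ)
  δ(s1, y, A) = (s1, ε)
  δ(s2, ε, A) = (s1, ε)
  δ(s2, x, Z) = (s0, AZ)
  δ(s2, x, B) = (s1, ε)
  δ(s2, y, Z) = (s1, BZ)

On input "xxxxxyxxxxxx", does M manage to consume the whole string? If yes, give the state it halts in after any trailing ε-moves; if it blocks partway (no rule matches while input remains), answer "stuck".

stuck

(s0, xxxxxyxxxxxx, Z) ⊢ (s1, xxxxyxxxxxx, BZ) ⊢ (s0, xxxxyxxxxxx, Z) ⊢ (s1, xxxyxxxxxx, BZ) ⊢ (s0, xxxyxxxxxx, Z) ⊢ (s1, xxyxxxxxx, BZ) ⊢ (s0, xxyxxxxxx, Z) ⊢ (s1, xyxxxxxx, BZ) ⊢ (s0, xyxxxxxx, Z) ⊢ (s1, yxxxxxx, BZ) ⊢ (s0, yxxxxxx, Z)
No transition for (s0, y, top Z); M blocks with input yxxxxxx remaining.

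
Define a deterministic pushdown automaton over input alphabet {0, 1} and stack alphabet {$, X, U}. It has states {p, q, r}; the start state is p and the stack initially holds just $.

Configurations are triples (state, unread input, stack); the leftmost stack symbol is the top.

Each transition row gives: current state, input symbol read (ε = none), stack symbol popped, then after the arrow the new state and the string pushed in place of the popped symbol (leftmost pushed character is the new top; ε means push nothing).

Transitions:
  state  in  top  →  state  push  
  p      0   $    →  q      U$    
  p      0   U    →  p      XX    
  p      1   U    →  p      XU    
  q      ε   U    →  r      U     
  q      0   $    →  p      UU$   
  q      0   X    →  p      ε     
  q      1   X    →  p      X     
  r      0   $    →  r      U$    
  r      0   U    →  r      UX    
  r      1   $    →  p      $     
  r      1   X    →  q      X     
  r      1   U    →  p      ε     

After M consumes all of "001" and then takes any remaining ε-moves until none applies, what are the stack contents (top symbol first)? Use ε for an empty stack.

(p, 001, $)
  read 0, top $: go to q, push U$ → (q, 01, U$)
  ε-move, top U: go to r, push U → (r, 01, U$)
  read 0, top U: go to r, push UX → (r, 1, UX$)
  read 1, top U: go to p, push ε → (p, ε, X$)
All input consumed in state p with stack X$.

X$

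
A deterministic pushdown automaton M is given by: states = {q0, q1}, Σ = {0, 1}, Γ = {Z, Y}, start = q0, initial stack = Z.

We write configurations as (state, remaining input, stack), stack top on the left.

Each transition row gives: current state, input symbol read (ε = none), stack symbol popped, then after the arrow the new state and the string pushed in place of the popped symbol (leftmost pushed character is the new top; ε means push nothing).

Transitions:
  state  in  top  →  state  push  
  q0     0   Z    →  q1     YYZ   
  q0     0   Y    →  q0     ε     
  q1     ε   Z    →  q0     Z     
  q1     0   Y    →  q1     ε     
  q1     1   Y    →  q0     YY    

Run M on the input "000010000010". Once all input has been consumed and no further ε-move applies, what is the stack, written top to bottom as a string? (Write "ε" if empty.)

YZ

(q0, 000010000010, Z) ⊢ (q1, 00010000010, YYZ) ⊢ (q1, 0010000010, YZ) ⊢ (q1, 010000010, Z) ⊢ (q0, 010000010, Z) ⊢ (q1, 10000010, YYZ) ⊢ (q0, 0000010, YYYZ) ⊢ (q0, 000010, YYZ) ⊢ (q0, 00010, YZ) ⊢ (q0, 0010, Z) ⊢ (q1, 010, YYZ) ⊢ (q1, 10, YZ) ⊢ (q0, 0, YYZ) ⊢ (q0, ε, YZ)
All input consumed in state q0 with stack YZ.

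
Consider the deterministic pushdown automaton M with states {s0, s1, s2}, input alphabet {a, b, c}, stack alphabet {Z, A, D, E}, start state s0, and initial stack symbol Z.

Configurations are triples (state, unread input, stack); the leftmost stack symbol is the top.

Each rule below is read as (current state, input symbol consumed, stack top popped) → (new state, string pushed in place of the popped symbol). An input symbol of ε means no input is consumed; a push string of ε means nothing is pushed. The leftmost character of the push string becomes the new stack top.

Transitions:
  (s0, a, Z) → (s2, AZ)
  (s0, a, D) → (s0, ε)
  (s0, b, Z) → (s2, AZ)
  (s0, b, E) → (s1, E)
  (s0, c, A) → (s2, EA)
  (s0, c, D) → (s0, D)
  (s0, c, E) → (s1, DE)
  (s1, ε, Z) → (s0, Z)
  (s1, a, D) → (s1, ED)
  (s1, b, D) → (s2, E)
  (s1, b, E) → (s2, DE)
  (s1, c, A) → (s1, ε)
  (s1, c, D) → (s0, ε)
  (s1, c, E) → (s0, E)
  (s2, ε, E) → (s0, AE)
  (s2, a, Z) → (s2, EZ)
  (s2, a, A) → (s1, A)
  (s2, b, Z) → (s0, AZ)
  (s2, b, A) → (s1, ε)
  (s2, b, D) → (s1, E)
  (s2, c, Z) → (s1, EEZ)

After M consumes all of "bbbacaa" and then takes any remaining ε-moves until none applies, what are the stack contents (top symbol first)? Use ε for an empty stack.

(s0, bbbacaa, Z) ⊢ (s2, bbacaa, AZ) ⊢ (s1, bacaa, Z) ⊢ (s0, bacaa, Z) ⊢ (s2, acaa, AZ) ⊢ (s1, caa, AZ) ⊢ (s1, aa, Z) ⊢ (s0, aa, Z) ⊢ (s2, a, AZ) ⊢ (s1, ε, AZ)
All input consumed in state s1 with stack AZ.

AZ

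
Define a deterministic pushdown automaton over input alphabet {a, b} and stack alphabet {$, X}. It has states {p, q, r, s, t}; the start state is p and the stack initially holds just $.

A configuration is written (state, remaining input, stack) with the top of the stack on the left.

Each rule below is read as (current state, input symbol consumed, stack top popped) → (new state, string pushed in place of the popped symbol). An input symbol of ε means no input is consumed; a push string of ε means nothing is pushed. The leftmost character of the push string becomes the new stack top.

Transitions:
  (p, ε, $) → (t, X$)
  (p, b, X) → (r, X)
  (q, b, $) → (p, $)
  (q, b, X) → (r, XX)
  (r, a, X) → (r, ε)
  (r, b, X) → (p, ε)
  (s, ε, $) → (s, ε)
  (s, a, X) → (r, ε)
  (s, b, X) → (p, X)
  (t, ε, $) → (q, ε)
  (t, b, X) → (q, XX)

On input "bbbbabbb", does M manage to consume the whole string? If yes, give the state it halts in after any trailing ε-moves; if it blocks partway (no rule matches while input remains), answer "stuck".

r

(p, bbbbabbb, $)
  ε-move, top $: go to t, push X$ → (t, bbbbabbb, X$)
  read b, top X: go to q, push XX → (q, bbbabbb, XX$)
  read b, top X: go to r, push XX → (r, bbabbb, XXX$)
  read b, top X: go to p, push ε → (p, babbb, XX$)
  read b, top X: go to r, push X → (r, abbb, XX$)
  read a, top X: go to r, push ε → (r, bbb, X$)
  read b, top X: go to p, push ε → (p, bb, $)
  ε-move, top $: go to t, push X$ → (t, bb, X$)
  read b, top X: go to q, push XX → (q, b, XX$)
  read b, top X: go to r, push XX → (r, ε, XXX$)
All input consumed; M is in state r.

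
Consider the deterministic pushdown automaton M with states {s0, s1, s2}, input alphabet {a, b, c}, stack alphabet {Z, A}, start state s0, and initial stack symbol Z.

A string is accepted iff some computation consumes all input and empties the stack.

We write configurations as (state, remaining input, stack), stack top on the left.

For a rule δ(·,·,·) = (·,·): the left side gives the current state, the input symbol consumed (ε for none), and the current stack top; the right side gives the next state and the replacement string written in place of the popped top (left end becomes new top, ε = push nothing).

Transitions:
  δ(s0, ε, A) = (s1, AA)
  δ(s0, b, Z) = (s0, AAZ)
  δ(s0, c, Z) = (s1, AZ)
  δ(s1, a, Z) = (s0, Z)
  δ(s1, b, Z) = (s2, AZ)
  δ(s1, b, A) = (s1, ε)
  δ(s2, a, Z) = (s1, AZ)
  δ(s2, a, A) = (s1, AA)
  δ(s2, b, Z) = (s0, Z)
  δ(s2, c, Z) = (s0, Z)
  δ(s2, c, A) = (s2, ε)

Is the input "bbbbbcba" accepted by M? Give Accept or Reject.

Reject

(s0, bbbbbcba, Z)
  read b, top Z: go to s0, push AAZ → (s0, bbbbcba, AAZ)
  ε-move, top A: go to s1, push AA → (s1, bbbbcba, AAAZ)
  read b, top A: go to s1, push ε → (s1, bbbcba, AAZ)
  read b, top A: go to s1, push ε → (s1, bbcba, AZ)
  read b, top A: go to s1, push ε → (s1, bcba, Z)
  read b, top Z: go to s2, push AZ → (s2, cba, AZ)
  read c, top A: go to s2, push ε → (s2, ba, Z)
  read b, top Z: go to s0, push Z → (s0, a, Z)
No transition applies at (s0, a, Z); input not fully consumed.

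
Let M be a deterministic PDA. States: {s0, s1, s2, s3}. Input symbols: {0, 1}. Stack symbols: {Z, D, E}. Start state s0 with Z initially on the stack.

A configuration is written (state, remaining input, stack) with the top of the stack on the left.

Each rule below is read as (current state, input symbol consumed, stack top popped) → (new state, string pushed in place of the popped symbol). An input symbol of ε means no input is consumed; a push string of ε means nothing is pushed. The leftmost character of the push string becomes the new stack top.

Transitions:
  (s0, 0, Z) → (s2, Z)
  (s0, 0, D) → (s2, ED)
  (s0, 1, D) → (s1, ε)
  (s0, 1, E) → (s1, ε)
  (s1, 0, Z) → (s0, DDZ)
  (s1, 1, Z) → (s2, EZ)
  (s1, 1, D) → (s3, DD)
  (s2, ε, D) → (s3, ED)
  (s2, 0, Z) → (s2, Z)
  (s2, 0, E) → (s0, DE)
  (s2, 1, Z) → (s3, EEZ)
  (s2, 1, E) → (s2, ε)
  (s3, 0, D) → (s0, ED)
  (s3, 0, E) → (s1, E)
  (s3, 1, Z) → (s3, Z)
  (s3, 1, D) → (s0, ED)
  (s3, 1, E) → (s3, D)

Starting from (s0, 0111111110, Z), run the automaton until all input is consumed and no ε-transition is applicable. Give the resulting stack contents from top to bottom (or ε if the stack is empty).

(s0, 0111111110, Z)
  read 0, top Z: go to s2, push Z → (s2, 111111110, Z)
  read 1, top Z: go to s3, push EEZ → (s3, 11111110, EEZ)
  read 1, top E: go to s3, push D → (s3, 1111110, DEZ)
  read 1, top D: go to s0, push ED → (s0, 111110, EDEZ)
  read 1, top E: go to s1, push ε → (s1, 11110, DEZ)
  read 1, top D: go to s3, push DD → (s3, 1110, DDEZ)
  read 1, top D: go to s0, push ED → (s0, 110, EDDEZ)
  read 1, top E: go to s1, push ε → (s1, 10, DDEZ)
  read 1, top D: go to s3, push DD → (s3, 0, DDDEZ)
  read 0, top D: go to s0, push ED → (s0, ε, EDDDEZ)
All input consumed in state s0 with stack EDDDEZ.

EDDDEZ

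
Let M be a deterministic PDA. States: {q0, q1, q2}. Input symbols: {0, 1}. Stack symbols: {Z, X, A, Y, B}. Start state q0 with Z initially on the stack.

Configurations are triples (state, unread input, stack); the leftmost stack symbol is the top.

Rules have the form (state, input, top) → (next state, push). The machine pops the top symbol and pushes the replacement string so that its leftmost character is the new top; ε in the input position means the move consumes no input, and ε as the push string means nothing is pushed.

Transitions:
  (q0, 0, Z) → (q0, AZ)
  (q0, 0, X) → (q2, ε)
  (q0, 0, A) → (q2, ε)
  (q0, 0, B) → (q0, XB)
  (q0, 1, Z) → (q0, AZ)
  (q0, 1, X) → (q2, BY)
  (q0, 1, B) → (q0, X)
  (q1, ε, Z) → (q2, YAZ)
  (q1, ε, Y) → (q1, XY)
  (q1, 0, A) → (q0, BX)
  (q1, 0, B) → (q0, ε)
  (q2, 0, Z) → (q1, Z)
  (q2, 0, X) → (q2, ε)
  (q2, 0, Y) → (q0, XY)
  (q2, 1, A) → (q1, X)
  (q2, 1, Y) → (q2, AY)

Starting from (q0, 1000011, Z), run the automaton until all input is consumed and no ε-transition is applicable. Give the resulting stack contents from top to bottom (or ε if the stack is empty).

XYAZ

(q0, 1000011, Z)
  read 1, top Z: go to q0, push AZ → (q0, 000011, AZ)
  read 0, top A: go to q2, push ε → (q2, 00011, Z)
  read 0, top Z: go to q1, push Z → (q1, 0011, Z)
  ε-move, top Z: go to q2, push YAZ → (q2, 0011, YAZ)
  read 0, top Y: go to q0, push XY → (q0, 011, XYAZ)
  read 0, top X: go to q2, push ε → (q2, 11, YAZ)
  read 1, top Y: go to q2, push AY → (q2, 1, AYAZ)
  read 1, top A: go to q1, push X → (q1, ε, XYAZ)
All input consumed in state q1 with stack XYAZ.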